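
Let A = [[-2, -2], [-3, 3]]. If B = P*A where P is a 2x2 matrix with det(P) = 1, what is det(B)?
-12

By the multiplicative property of determinants, det(B) = det(P*A) = det(P) * det(A) = det(A),
so the determinant is invariant under multiplication by any determinant-1 matrix; we just need det(A).

det(A) = (-2)(3) - (-2)(-3) = -6 - 6 = -12

Therefore det(B) = 1 * (-12) = -12.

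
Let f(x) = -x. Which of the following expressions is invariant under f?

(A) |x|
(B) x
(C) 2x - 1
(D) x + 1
A

For f(x) = -x:
Applying f replaces x by -x. Since |-x| = |x|, the absolute value is unchanged by f, whereas x -> -x, 2x - 1 -> -2x - 1 and x + 1 -> -x + 1 all change.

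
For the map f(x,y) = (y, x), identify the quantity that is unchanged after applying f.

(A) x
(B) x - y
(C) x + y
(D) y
C

For f(x,y) = (y, x):
After applying f: x' = y, y' = x. So x' + y' = y + x = x + y.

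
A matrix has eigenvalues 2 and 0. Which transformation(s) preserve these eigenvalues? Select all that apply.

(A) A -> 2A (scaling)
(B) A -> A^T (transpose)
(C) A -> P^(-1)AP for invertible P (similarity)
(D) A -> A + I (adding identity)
B and C

Eigenvalues are preserved by:
1. Similarity transformations: A -> P^(-1)AP (same characteristic polynomial)
2. Transpose: A^T has the same eigenvalues as A

Eigenvalues are NOT preserved by:
- Adding identity: eigenvalues become 2+1, 0+1
- Scaling: eigenvalues become 4, 0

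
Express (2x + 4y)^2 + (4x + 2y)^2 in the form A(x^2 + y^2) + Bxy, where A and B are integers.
20(x^2 + y^2) + 32xy

Expanding: (2x + 4y)^2 = 4x^2 + 16xy + 16y^2
(4x + 2y)^2 = 16x^2 + 16xy + 4y^2
Sum = (4+16)(x^2+y^2) + 32xy = 20(x^2 + y^2) + 32xy
This is symmetric in x and y.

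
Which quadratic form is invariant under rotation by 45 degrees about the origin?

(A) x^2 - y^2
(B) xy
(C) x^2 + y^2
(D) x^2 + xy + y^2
C

Rotation by 45 degrees sends (x, y) to (sqrt(2)x/2 - sqrt(2)y/2, sqrt(2)x/2 + sqrt(2)y/2).
Substitute the transformed coordinates into each option and compare with the original:
(A) x^2 - y^2  ->  (sqrt(2)x/2 - sqrt(2)y/2)^2 - (sqrt(2)x/2 + sqrt(2)y/2)^2 = -2xy   [differs from x^2 - y^2: not invariant]
(B) xy  ->  (sqrt(2)x/2 - sqrt(2)y/2)(sqrt(2)x/2 + sqrt(2)y/2) = x^2/2 - y^2/2   [differs from xy: not invariant]
(C) x^2 + y^2  ->  (sqrt(2)x/2 - sqrt(2)y/2)^2 + (sqrt(2)x/2 + sqrt(2)y/2)^2 = x^2 + y^2   [equals x^2 + y^2: invariant]
(D) x^2 + xy + y^2  ->  (sqrt(2)x/2 - sqrt(2)y/2)^2 + (sqrt(2)x/2 - sqrt(2)y/2)(sqrt(2)x/2 + sqrt(2)y/2) + (sqrt(2)x/2 + sqrt(2)y/2)^2 = 3x^2/2 + y^2/2   [differs from x^2 + xy + y^2: not invariant]

Only option (C), x^2 + y^2, is unchanged by the transformation.
x^2 + y^2 is the squared distance from the origin, which rotations preserve.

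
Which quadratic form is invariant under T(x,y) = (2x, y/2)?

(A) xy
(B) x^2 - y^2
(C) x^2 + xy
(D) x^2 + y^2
A

T multiplies x by 2 and divides y by 2.
Substitute the transformed coordinates into each option and compare with the original:
(A) xy  ->  (2x)(y/2) = xy   [equals xy: invariant]
(B) x^2 - y^2  ->  (2x)^2 - (y/2)^2 = 4x^2 - y^2/4   [differs from x^2 - y^2: not invariant]
(C) x^2 + xy  ->  (2x)^2 + (2x)(y/2) = 4x^2 + xy   [differs from x^2 + xy: not invariant]
(D) x^2 + y^2  ->  (2x)^2 + (y/2)^2 = 4x^2 + y^2/4   [differs from x^2 + y^2: not invariant]

Only option (A), xy, is unchanged by the transformation.
The factors 2 and 1/2 cancel only in the pure product xy.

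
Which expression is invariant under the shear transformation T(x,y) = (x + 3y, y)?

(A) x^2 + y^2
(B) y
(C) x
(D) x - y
B

Under the shear T(x,y) = (x + 3y, y):
Substitute the transformed coordinates into each option and compare with the original:
(A) x^2 + y^2  ->  (x + 3y)^2 + (y)^2 = x^2 + 6xy + 10y^2   [differs from x^2 + y^2: not invariant]
(B) y  ->  (y) = y   [equals y: invariant]
(C) x  ->  (x + 3y) = x + 3y   [differs from x: not invariant]
(D) x - y  ->  (x + 3y) - (y) = x + 2y   [differs from x - y: not invariant]

Only option (B), y, is unchanged by the transformation.
A horizontal shear moves points parallel to the x-axis, so the y-coordinate (and any function of y alone) is unchanged.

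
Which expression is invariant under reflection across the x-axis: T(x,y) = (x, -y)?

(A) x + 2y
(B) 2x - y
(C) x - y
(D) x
D

The map is reflection across the x-axis: T(x,y) = (x, -y).
Substitute the transformed coordinates into each option and compare with the original:
(A) x + 2y  ->  (x) + 2(-y) = x - 2y   [differs from x + 2y: not invariant]
(B) 2x - y  ->  2(x) - (-y) = 2x + y   [differs from 2x - y: not invariant]
(C) x - y  ->  (x) - (-y) = x + y   [differs from x - y: not invariant]
(D) x  ->  (x) = x   [equals x: invariant]

Only option (D), x, is unchanged by the transformation.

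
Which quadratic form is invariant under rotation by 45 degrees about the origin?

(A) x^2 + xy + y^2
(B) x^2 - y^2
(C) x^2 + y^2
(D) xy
C

Rotation by 45 degrees sends (x, y) to (sqrt(2)x/2 - sqrt(2)y/2, sqrt(2)x/2 + sqrt(2)y/2).
Substitute the transformed coordinates into each option and compare with the original:
(A) x^2 + xy + y^2  ->  (sqrt(2)x/2 - sqrt(2)y/2)^2 + (sqrt(2)x/2 - sqrt(2)y/2)(sqrt(2)x/2 + sqrt(2)y/2) + (sqrt(2)x/2 + sqrt(2)y/2)^2 = 3x^2/2 + y^2/2   [differs from x^2 + xy + y^2: not invariant]
(B) x^2 - y^2  ->  (sqrt(2)x/2 - sqrt(2)y/2)^2 - (sqrt(2)x/2 + sqrt(2)y/2)^2 = -2xy   [differs from x^2 - y^2: not invariant]
(C) x^2 + y^2  ->  (sqrt(2)x/2 - sqrt(2)y/2)^2 + (sqrt(2)x/2 + sqrt(2)y/2)^2 = x^2 + y^2   [equals x^2 + y^2: invariant]
(D) xy  ->  (sqrt(2)x/2 - sqrt(2)y/2)(sqrt(2)x/2 + sqrt(2)y/2) = x^2/2 - y^2/2   [differs from xy: not invariant]

Only option (C), x^2 + y^2, is unchanged by the transformation.
x^2 + y^2 is the squared distance from the origin, which rotations preserve.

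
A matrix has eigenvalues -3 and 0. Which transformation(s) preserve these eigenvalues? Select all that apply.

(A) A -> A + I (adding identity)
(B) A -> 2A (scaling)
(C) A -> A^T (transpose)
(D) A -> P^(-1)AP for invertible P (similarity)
C and D

Eigenvalues are preserved by:
1. Similarity transformations: A -> P^(-1)AP (same characteristic polynomial)
2. Transpose: A^T has the same eigenvalues as A

Eigenvalues are NOT preserved by:
- Adding identity: eigenvalues become -3+1, 0+1
- Scaling: eigenvalues become -6, 0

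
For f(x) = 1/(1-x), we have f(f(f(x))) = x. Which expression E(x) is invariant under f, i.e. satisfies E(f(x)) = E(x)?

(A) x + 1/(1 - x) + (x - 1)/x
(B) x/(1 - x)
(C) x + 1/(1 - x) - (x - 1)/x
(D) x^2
A

Replace x by f(x) = 1/(1 - x) in each option and simplify. As a quick numerical cross-check, also compare E(5) with E(f(5)) = E(-1/4).

(A) x + 1/(1 - x) + (x - 1)/x  ->  (1/(1 - x)) + 1/(1 - (1/(1 - x))) + ((1/(1 - x)) - 1)/(1/(1 - x)), which simplifies back to x + 1/(1 - x) + (x - 1)/x; check: E(5) = 111/20, E(-1/4) = 111/20.   [invariant]
(B) x/(1 - x)  ->  (1/(1 - x))/(1 - (1/(1 - x))) = -1/x; check: E(5) = -5/4 but E(-1/4) = -1/5.   [not invariant]
(C) x + 1/(1 - x) - (x - 1)/x  ->  (1/(1 - x)) + 1/(1 - (1/(1 - x))) - ((1/(1 - x)) - 1)/(1/(1 - x)) = (x^2(1 - x) - x + (x - 1)^2)/(x(x - 1)); check: E(5) = 79/20 but E(-1/4) = -89/20.   [not invariant]
(D) x^2  ->  (1/(1 - x))^2 = (x - 1)^(-2); check: E(5) = 25 but E(-1/4) = 1/16.   [not invariant]

Only (A) is unchanged. Indeed f(f(x)) = 1/(1 - 1/(1-x)) = (1-x)/(-x) = (x-1)/x, so E(x) = x + f(x) + f(f(x)) is the sum over the whole 3-cycle; applying f just permutes the three terms cyclically (x -> f(x) -> f(f(x)) -> x), leaving the sum unchanged.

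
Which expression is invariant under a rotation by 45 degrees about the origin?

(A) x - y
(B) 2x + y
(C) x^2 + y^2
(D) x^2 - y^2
C

A rotation by 45 degrees sends (x, y) to (sqrt(2)x/2 - sqrt(2)y/2, sqrt(2)x/2 + sqrt(2)y/2).
Substitute the transformed coordinates into each option and compare with the original:
(A) x - y  ->  (sqrt(2)x/2 - sqrt(2)y/2) - (sqrt(2)x/2 + sqrt(2)y/2) = -sqrt(2)y   [differs from x - y: not invariant]
(B) 2x + y  ->  2(sqrt(2)x/2 - sqrt(2)y/2) + (sqrt(2)x/2 + sqrt(2)y/2) = 3sqrt(2)x/2 - sqrt(2)y/2   [differs from 2x + y: not invariant]
(C) x^2 + y^2  ->  (sqrt(2)x/2 - sqrt(2)y/2)^2 + (sqrt(2)x/2 + sqrt(2)y/2)^2 = x^2 + y^2   [equals x^2 + y^2: invariant]
(D) x^2 - y^2  ->  (sqrt(2)x/2 - sqrt(2)y/2)^2 - (sqrt(2)x/2 + sqrt(2)y/2)^2 = -2xy   [differs from x^2 - y^2: not invariant]

Only option (C), x^2 + y^2, is unchanged by the transformation.
Geometrically, x^2 + y^2 is the squared distance from the origin, which every rotation about the origin preserves.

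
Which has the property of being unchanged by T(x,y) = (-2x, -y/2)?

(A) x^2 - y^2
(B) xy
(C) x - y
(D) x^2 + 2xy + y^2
B

An expression E(x,y) is invariant under T if E(T(x,y)) = E(x,y). Here T(x,y) = (-2x, -y/2).
Substitute the transformed coordinates into each option and compare with the original:
(A) x^2 - y^2  ->  (-2x)^2 - (-y/2)^2 = 4x^2 - y^2/4   [differs from x^2 - y^2: not invariant]
(B) xy  ->  (-2x)(-y/2) = xy   [equals xy: invariant]
(C) x - y  ->  (-2x) - (-y/2) = -2x + y/2   [differs from x - y: not invariant]
(D) x^2 + 2xy + y^2  ->  (-2x)^2 + 2(-2x)(-y/2) + (-y/2)^2 = 4x^2 + 2xy + y^2/4   [differs from x^2 + 2xy + y^2: not invariant]

Only option (B), xy, is unchanged by the transformation.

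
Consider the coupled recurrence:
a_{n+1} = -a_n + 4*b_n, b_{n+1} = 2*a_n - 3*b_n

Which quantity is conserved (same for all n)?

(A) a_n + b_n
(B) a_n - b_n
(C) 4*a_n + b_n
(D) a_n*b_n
A

Replace a_n by a_{n+1} = -a_n + 4*b_n and b_n by b_{n+1} = 2*a_n - 3*b_n in each option and simplify:
(A) a_n + b_n  ->  (-a_n + 4*b_n) + (2*a_n - 3*b_n) = a_n + b_n   [conserved]
(B) a_n - b_n  ->  (-a_n + 4*b_n) - (2*a_n - 3*b_n) = -3*a_n + 7*b_n   [not conserved]
(C) 4*a_n + b_n  ->  4*(-a_n + 4*b_n) + (2*a_n - 3*b_n) = -2*a_n + 13*b_n   [not conserved]
(D) a_n*b_n  ->  (-a_n + 4*b_n)*(2*a_n - 3*b_n) = -2*a_n^2 + 11*a_n*b_n - 12*b_n^2   [not conserved]

Only (A) a_n + b_n returns to itself after one step, so it is the conserved quantity.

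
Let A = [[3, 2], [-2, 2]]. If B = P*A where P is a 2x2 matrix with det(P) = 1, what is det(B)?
10

By the multiplicative property of determinants, det(B) = det(P*A) = det(P) * det(A) = det(A),
so the determinant is invariant under multiplication by any determinant-1 matrix; we just need det(A).

det(A) = (3)(2) - (2)(-2) = 6 - (-4) = 10

Therefore det(B) = 1 * 10 = 10.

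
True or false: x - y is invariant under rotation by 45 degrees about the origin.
False

Applying rotation by 45 degrees: x' = x*cos(45 degrees) - y*sin(45 degrees) = sqrt(2)x/2 - sqrt(2)y/2, y' = x*sin(45 degrees) + y*cos(45 degrees) = sqrt(2)x/2 + sqrt(2)y/2

Substituting into x - y:
(sqrt(2)x/2 - sqrt(2)y/2) - (sqrt(2)x/2 + sqrt(2)y/2)
= -sqrt(2)y

This differs from the original expression x - y, so it is NOT invariant.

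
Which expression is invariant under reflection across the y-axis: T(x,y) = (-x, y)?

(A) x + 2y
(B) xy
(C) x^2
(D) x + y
C

The map is reflection across the y-axis: T(x,y) = (-x, y).
Substitute the transformed coordinates into each option and compare with the original:
(A) x + 2y  ->  (-x) + 2(y) = -x + 2y   [differs from x + 2y: not invariant]
(B) xy  ->  (-x)(y) = -xy   [differs from xy: not invariant]
(C) x^2  ->  (-x)^2 = x^2   [equals x^2: invariant]
(D) x + y  ->  (-x) + (y) = -x + y   [differs from x + y: not invariant]

Only option (C), x^2, is unchanged by the transformation.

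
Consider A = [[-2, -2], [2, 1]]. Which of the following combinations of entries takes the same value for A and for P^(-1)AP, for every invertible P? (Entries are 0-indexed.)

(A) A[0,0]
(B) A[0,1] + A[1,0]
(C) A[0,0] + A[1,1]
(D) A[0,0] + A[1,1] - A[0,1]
C

A[0,0] + A[1,1] is the trace of A. By the cyclic property of the trace, tr(P^(-1)AP) = tr(APP^(-1)) = tr(A), so it is the same for every matrix similar to A.

The other combinations are not similarity invariants. For example, take P = [[1, 1], [0, 1]] (det P = 1), so P^(-1) = [[1, -1], [0, 1]] and
B = P^(-1)AP = [[-4, -7], [2, 3]].
Evaluating each option on A and on B:
(A) A[0,0]: -2 for A, -4 for B -> changes
(B) A[0,1] + A[1,0]: 0 for A, -5 for B -> changes
(C) A[0,0] + A[1,1]: -1 for A, -1 for B -> unchanged
(D) A[0,0] + A[1,1] - A[0,1]: 1 for A, 6 for B -> changes

Only (C) A[0,0] + A[1,1] = -1 survives (and it does so for every P, not just this one), so it is the invariant.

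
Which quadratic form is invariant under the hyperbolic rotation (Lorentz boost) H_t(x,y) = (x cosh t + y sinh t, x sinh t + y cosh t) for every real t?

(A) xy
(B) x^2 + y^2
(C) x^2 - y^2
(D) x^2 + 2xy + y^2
C

Write x' = x cosh t + y sinh t, y' = x sinh t + y cosh t and substitute into each option:
(A) xy: (x cosh t + y sinh t)(x sinh t + y cosh t) = xy(cosh^2 t + sinh^2 t) + (x^2 + y^2) sinh t cosh t = xy cosh 2t + (x^2 + y^2)(sinh 2t)/2   [not invariant for t != 0]
(B) x^2 + y^2: (x cosh t + y sinh t)^2 + (x sinh t + y cosh t)^2 = (x^2 + y^2)(cosh^2 t + sinh^2 t) + 4xy sinh t cosh t = (x^2 + y^2) cosh 2t + 2xy sinh 2t   [not invariant for t != 0]
(C) x^2 - y^2: (x cosh t + y sinh t)^2 - (x sinh t + y cosh t)^2 = x^2(cosh^2 t - sinh^2 t) + 2xy(cosh t sinh t - sinh t cosh t) + y^2(sinh^2 t - cosh^2 t) = x^2 - y^2   [invariant, using cosh^2 t - sinh^2 t = 1]
(D) x^2 + 2xy + y^2: (x' + y')^2 with x' + y' = (x + y)(cosh t + sinh t) = (x + y)e^t, so it becomes (x + y)^2 e^(2t)   [not invariant for t != 0]

Only (C) x^2 - y^2 is unchanged; it is the Minkowski form preserved by Lorentz boosts, just as x^2 + y^2 is preserved by ordinary rotations.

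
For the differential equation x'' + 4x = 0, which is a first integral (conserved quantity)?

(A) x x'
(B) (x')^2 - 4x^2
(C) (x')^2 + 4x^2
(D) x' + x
C

A first integral I satisfies dI/dt = 0 along every solution. Differentiate each option and use the equation of motion:
(A) d/dt[x x'] = (x')^2 + x x'' = (x')^2 - 4x^2, not identically 0
(B) d/dt[(x')^2 - 4x^2] = 2x'x'' - 8x x' = -16x x', not identically 0
(C) d/dt[(x')^2 + 4x^2] = 2x'x'' + 8x x' = 2x'(-4x) + 8x x' = 0
(D) d/dt[x' + x] = x'' + x' = -4x + x', not identically 0

Only (C) has zero time-derivative. So the energy-like quantity (x')^2 + 4x^2 is the first integral.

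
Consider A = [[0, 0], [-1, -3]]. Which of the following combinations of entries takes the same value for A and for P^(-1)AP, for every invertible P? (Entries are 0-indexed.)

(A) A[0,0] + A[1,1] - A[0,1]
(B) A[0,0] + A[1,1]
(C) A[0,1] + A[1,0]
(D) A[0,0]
B

A[0,0] + A[1,1] is the trace of A. By the cyclic property of the trace, tr(P^(-1)AP) = tr(APP^(-1)) = tr(A), so it is the same for every matrix similar to A.

The other combinations are not similarity invariants. For example, take P = [[1, 2], [0, 1]] (det P = 1), so P^(-1) = [[1, -2], [0, 1]] and
B = P^(-1)AP = [[2, 10], [-1, -5]].
Evaluating each option on A and on B:
(A) A[0,0] + A[1,1] - A[0,1]: -3 for A, -13 for B -> changes
(B) A[0,0] + A[1,1]: -3 for A, -3 for B -> unchanged
(C) A[0,1] + A[1,0]: -1 for A, 9 for B -> changes
(D) A[0,0]: 0 for A, 2 for B -> changes

Only (B) A[0,0] + A[1,1] = -3 survives (and it does so for every P, not just this one), so it is the invariant.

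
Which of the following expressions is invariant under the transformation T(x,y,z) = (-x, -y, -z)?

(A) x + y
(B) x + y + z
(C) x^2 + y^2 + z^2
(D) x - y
C

Apply T(x,y,z) = (-x, -y, -z) to each option, i.e. replace (x, y, z) by the transformed coordinates.
Substitute the transformed coordinates into each option and compare with the original:
(A) x + y  ->  (-x) + (-y) = -x - y   [differs from x + y: not invariant]
(B) x + y + z  ->  (-x) + (-y) + (-z) = -x - y - z   [differs from x + y + z: not invariant]
(C) x^2 + y^2 + z^2  ->  (-x)^2 + (-y)^2 + (-z)^2 = x^2 + y^2 + z^2   [equals x^2 + y^2 + z^2: invariant]
(D) x - y  ->  (-x) - (-y) = -x + y   [differs from x - y: not invariant]

Only option (C), x^2 + y^2 + z^2, is unchanged by the transformation.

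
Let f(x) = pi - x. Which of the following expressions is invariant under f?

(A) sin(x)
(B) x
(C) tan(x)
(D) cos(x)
A

For f(x) = pi - x:
sin(pi - x) = sin(x), so sine is invariant under this transformation.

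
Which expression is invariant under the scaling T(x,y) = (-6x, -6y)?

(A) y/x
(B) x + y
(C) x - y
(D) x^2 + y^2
A

Under the uniform scaling T(x,y) = (-6x, -6y):
Substitute the transformed coordinates into each option and compare with the original:
(A) y/x  ->  (-6y)/(-6x) = y/x   [equals y/x: invariant]
(B) x + y  ->  (-6x) + (-6y) = -6x - 6y   [differs from x + y: not invariant]
(C) x - y  ->  (-6x) - (-6y) = -6x + 6y   [differs from x - y: not invariant]
(D) x^2 + y^2  ->  (-6x)^2 + (-6y)^2 = 36x^2 + 36y^2   [differs from x^2 + y^2: not invariant]

Only option (A), y/x, is unchanged by the transformation.
The common factor -6 cancels in a ratio of coordinates, while sums, products and sums of squares pick up factors of -6 or 36.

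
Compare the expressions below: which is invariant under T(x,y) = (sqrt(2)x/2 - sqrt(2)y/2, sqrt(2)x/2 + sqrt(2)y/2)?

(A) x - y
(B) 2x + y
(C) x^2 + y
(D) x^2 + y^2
D

An expression E(x,y) is invariant under T if E(T(x,y)) = E(x,y). Here T(x,y) = (sqrt(2)x/2 - sqrt(2)y/2, sqrt(2)x/2 + sqrt(2)y/2).
Substitute the transformed coordinates into each option and compare with the original:
(A) x - y  ->  (sqrt(2)x/2 - sqrt(2)y/2) - (sqrt(2)x/2 + sqrt(2)y/2) = -sqrt(2)y   [differs from x - y: not invariant]
(B) 2x + y  ->  2(sqrt(2)x/2 - sqrt(2)y/2) + (sqrt(2)x/2 + sqrt(2)y/2) = 3sqrt(2)x/2 - sqrt(2)y/2   [differs from 2x + y: not invariant]
(C) x^2 + y  ->  (sqrt(2)x/2 - sqrt(2)y/2)^2 + (sqrt(2)x/2 + sqrt(2)y/2) = x^2/2 - xy + sqrt(2)x/2 + y^2/2 + sqrt(2)y/2   [differs from x^2 + y: not invariant]
(D) x^2 + y^2  ->  (sqrt(2)x/2 - sqrt(2)y/2)^2 + (sqrt(2)x/2 + sqrt(2)y/2)^2 = x^2 + y^2   [equals x^2 + y^2: invariant]

Only option (D), x^2 + y^2, is unchanged by the transformation.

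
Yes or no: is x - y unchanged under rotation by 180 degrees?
No

Applying rotation by 180 degrees: x' = x*cos(180 degrees) - y*sin(180 degrees) = -x, y' = x*sin(180 degrees) + y*cos(180 degrees) = -y

Substituting into x - y:
(-x) - (-y)
= -x + y

This differs from the original expression x - y, so it is NOT invariant.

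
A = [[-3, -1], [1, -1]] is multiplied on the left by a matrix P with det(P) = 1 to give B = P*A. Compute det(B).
4

By the multiplicative property of determinants, det(B) = det(P*A) = det(P) * det(A) = det(A),
so the determinant is invariant under multiplication by any determinant-1 matrix; we just need det(A).

det(A) = (-3)(-1) - (-1)(1) = 3 - (-1) = 4

Therefore det(B) = 1 * 4 = 4.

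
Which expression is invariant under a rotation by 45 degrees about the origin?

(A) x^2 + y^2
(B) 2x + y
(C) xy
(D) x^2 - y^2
A

A rotation by 45 degrees sends (x, y) to (sqrt(2)x/2 - sqrt(2)y/2, sqrt(2)x/2 + sqrt(2)y/2).
Substitute the transformed coordinates into each option and compare with the original:
(A) x^2 + y^2  ->  (sqrt(2)x/2 - sqrt(2)y/2)^2 + (sqrt(2)x/2 + sqrt(2)y/2)^2 = x^2 + y^2   [equals x^2 + y^2: invariant]
(B) 2x + y  ->  2(sqrt(2)x/2 - sqrt(2)y/2) + (sqrt(2)x/2 + sqrt(2)y/2) = 3sqrt(2)x/2 - sqrt(2)y/2   [differs from 2x + y: not invariant]
(C) xy  ->  (sqrt(2)x/2 - sqrt(2)y/2)(sqrt(2)x/2 + sqrt(2)y/2) = x^2/2 - y^2/2   [differs from xy: not invariant]
(D) x^2 - y^2  ->  (sqrt(2)x/2 - sqrt(2)y/2)^2 - (sqrt(2)x/2 + sqrt(2)y/2)^2 = -2xy   [differs from x^2 - y^2: not invariant]

Only option (A), x^2 + y^2, is unchanged by the transformation.
Geometrically, x^2 + y^2 is the squared distance from the origin, which every rotation about the origin preserves.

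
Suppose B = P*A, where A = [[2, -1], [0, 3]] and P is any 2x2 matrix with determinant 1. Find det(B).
6

By the multiplicative property of determinants, det(B) = det(P*A) = det(P) * det(A) = det(A),
so the determinant is invariant under multiplication by any determinant-1 matrix; we just need det(A).

det(A) = (2)(3) - (-1)(0) = 6 - 0 = 6

Therefore det(B) = 1 * 6 = 6.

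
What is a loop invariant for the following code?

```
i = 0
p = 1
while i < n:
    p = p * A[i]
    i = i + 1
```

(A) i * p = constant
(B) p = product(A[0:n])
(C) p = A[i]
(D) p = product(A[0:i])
D

A loop invariant must hold before the first iteration and be re-established by every execution of the body.

(D) p = product(A[0:i]): Initially i = 0 and p = 1 = product of the empty slice A[0:0]. If p = product(A[0:i]) holds at the top of an iteration, the body sets p to product(A[0:i]) * A[i] = product(A[0:i+1]) and then i to i+1, so the property is restored. At exit i = n, giving p = product(A[0:n]).

The other options fail:
(A) i * p = constant: initially i * p = 0, but after one iteration it is 1 * A[0], which is nonzero in general.
(B) p = product(A[0:n]): false before the loop (p = 1, not the full product) -- it only becomes true at exit.
(C) p = A[i]: after the first iteration p = A[0] but i = 1; in general p is a product of several elements, not a single one.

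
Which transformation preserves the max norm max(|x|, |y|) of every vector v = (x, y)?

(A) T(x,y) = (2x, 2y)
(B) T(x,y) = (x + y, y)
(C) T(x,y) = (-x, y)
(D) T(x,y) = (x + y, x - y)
C

A transformation preserves a norm if ||T(v)|| = ||v|| for every v; a single vector where the norm changes rules an option out.

(A) T(x,y) = (2x, 2y): v = (1, 0) has norm max(|1|, |0|) = 1, but T(v) = (2, 0) has norm 2 -- not preserved.
(B) T(x,y) = (x + y, y): v = (1, 1) has norm max(|1|, |1|) = 1, but T(v) = (2, 1) has norm 2 -- not preserved.
(C) T(x,y) = (-x, y): preserves the norm -- it only permutes the coordinates and/or flips signs, which leaves max(|x|, |y|) unchanged.
(D) T(x,y) = (x + y, x - y): v = (1, 1) has norm max(|1|, |1|) = 1, but T(v) = (2, 0) has norm 2 -- not preserved.

Therefore the answer is (C).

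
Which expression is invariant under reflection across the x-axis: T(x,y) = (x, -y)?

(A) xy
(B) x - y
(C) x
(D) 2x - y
C

The map is reflection across the x-axis: T(x,y) = (x, -y).
Substitute the transformed coordinates into each option and compare with the original:
(A) xy  ->  (x)(-y) = -xy   [differs from xy: not invariant]
(B) x - y  ->  (x) - (-y) = x + y   [differs from x - y: not invariant]
(C) x  ->  (x) = x   [equals x: invariant]
(D) 2x - y  ->  2(x) - (-y) = 2x + y   [differs from 2x - y: not invariant]

Only option (C), x, is unchanged by the transformation.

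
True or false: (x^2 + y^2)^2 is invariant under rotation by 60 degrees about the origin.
True

Applying rotation by 60 degrees: x' = x*cos(60 degrees) - y*sin(60 degrees) = x/2 - sqrt(3)y/2, y' = x*sin(60 degrees) + y*cos(60 degrees) = sqrt(3)x/2 + y/2

Substituting into (x^2 + y^2)^2:
((x/2 - sqrt(3)y/2)^2 + (sqrt(3)x/2 + y/2)^2)^2
= x^4 + 2x^2y^2 + y^4 = (x^2 + y^2)^2

This equals the original expression (x^2 + y^2)^2, so it IS invariant.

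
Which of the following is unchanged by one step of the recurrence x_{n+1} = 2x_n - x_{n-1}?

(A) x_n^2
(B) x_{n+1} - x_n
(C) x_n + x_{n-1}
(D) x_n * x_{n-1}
B

For the recurrence x_{n+1} = 2x_n - x_{n-1}:

If x_{n+1} = 2x_n - x_{n-1}, then:
x_{n+1} - x_n = x_n - x_{n-1}
The first difference is constant throughout the sequence.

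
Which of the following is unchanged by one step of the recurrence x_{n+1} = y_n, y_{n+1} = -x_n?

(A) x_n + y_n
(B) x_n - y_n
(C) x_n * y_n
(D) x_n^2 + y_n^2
D

For the recurrence x_{n+1} = y_n, y_{n+1} = -x_n:

x_{n+1}^2 + y_{n+1}^2 = y_n^2 + (-x_n)^2 = x_n^2 + y_n^2
The sum of squares is conserved (like energy in a harmonic oscillator).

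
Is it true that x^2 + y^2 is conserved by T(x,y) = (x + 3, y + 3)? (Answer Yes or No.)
No

Substitute T(x,y) = (x + 3, y + 3) into the expression and compare with the original.

Original: x^2 + y^2
After applying T: (x + 3)^2 + (y + 3)^2 = x^2 + 6x + y^2 + 6y + 18

This differs from the original x^2 + y^2 (difference: 6x + 6y + 18), so the expression is NOT invariant.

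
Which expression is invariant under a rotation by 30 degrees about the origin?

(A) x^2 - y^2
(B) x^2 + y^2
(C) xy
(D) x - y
B

A rotation by 30 degrees sends (x, y) to (sqrt(3)x/2 - y/2, x/2 + sqrt(3)y/2).
Substitute the transformed coordinates into each option and compare with the original:
(A) x^2 - y^2  ->  (sqrt(3)x/2 - y/2)^2 - (x/2 + sqrt(3)y/2)^2 = x^2/2 - sqrt(3)xy - y^2/2   [differs from x^2 - y^2: not invariant]
(B) x^2 + y^2  ->  (sqrt(3)x/2 - y/2)^2 + (x/2 + sqrt(3)y/2)^2 = x^2 + y^2   [equals x^2 + y^2: invariant]
(C) xy  ->  (sqrt(3)x/2 - y/2)(x/2 + sqrt(3)y/2) = sqrt(3)x^2/4 + xy/2 - sqrt(3)y^2/4   [differs from xy: not invariant]
(D) x - y  ->  (sqrt(3)x/2 - y/2) - (x/2 + sqrt(3)y/2) = -x/2 + sqrt(3)x/2 - sqrt(3)y/2 - y/2   [differs from x - y: not invariant]

Only option (B), x^2 + y^2, is unchanged by the transformation.
Geometrically, x^2 + y^2 is the squared distance from the origin, which every rotation about the origin preserves.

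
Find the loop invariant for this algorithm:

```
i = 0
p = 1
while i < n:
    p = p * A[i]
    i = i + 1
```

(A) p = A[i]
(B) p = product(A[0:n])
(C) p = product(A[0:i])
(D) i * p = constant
C

A loop invariant must hold before the first iteration and be re-established by every execution of the body.

(C) p = product(A[0:i]): Initially i = 0 and p = 1 = product of the empty slice A[0:0]. If p = product(A[0:i]) holds at the top of an iteration, the body sets p to product(A[0:i]) * A[i] = product(A[0:i+1]) and then i to i+1, so the property is restored. At exit i = n, giving p = product(A[0:n]).

The other options fail:
(A) p = A[i]: after the first iteration p = A[0] but i = 1; in general p is a product of several elements, not a single one.
(B) p = product(A[0:n]): false before the loop (p = 1, not the full product) -- it only becomes true at exit.
(D) i * p = constant: initially i * p = 0, but after one iteration it is 1 * A[0], which is nonzero in general.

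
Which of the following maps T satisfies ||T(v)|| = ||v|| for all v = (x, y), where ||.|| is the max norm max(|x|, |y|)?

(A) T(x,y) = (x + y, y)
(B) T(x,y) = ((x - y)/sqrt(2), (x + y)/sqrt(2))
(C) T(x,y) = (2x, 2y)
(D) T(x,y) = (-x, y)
D

A transformation preserves a norm if ||T(v)|| = ||v|| for every v; a single vector where the norm changes rules an option out.

(A) T(x,y) = (x + y, y): v = (1, 1) has norm max(|1|, |1|) = 1, but T(v) = (2, 1) has norm 2 -- not preserved.
(B) T(x,y) = ((x - y)/sqrt(2), (x + y)/sqrt(2)): v = (1, 0) has norm max(|1|, |0|) = 1, but T(v) = (sqrt(2)/2, sqrt(2)/2) has norm sqrt(2)/2 -- not preserved.
(C) T(x,y) = (2x, 2y): v = (1, 0) has norm max(|1|, |0|) = 1, but T(v) = (2, 0) has norm 2 -- not preserved.
(D) T(x,y) = (-x, y): preserves the norm -- it only permutes the coordinates and/or flips signs, which leaves max(|x|, |y|) unchanged.

Therefore the answer is (D).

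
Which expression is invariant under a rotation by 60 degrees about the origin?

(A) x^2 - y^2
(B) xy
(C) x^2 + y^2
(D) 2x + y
C

A rotation by 60 degrees sends (x, y) to (x/2 - sqrt(3)y/2, sqrt(3)x/2 + y/2).
Substitute the transformed coordinates into each option and compare with the original:
(A) x^2 - y^2  ->  (x/2 - sqrt(3)y/2)^2 - (sqrt(3)x/2 + y/2)^2 = -x^2/2 - sqrt(3)xy + y^2/2   [differs from x^2 - y^2: not invariant]
(B) xy  ->  (x/2 - sqrt(3)y/2)(sqrt(3)x/2 + y/2) = sqrt(3)x^2/4 - xy/2 - sqrt(3)y^2/4   [differs from xy: not invariant]
(C) x^2 + y^2  ->  (x/2 - sqrt(3)y/2)^2 + (sqrt(3)x/2 + y/2)^2 = x^2 + y^2   [equals x^2 + y^2: invariant]
(D) 2x + y  ->  2(x/2 - sqrt(3)y/2) + (sqrt(3)x/2 + y/2) = sqrt(3)x/2 + x - sqrt(3)y + y/2   [differs from 2x + y: not invariant]

Only option (C), x^2 + y^2, is unchanged by the transformation.
Geometrically, x^2 + y^2 is the squared distance from the origin, which every rotation about the origin preserves.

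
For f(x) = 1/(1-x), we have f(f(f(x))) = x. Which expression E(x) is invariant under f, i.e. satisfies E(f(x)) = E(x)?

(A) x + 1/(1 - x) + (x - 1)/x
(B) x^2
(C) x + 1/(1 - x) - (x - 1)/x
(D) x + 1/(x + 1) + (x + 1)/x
A

Replace x by f(x) = 1/(1 - x) in each option and simplify. As a quick numerical cross-check, also compare E(5) with E(f(5)) = E(-1/4).

(A) x + 1/(1 - x) + (x - 1)/x  ->  (1/(1 - x)) + 1/(1 - (1/(1 - x))) + ((1/(1 - x)) - 1)/(1/(1 - x)), which simplifies back to x + 1/(1 - x) + (x - 1)/x; check: E(5) = 111/20, E(-1/4) = 111/20.   [invariant]
(B) x^2  ->  (1/(1 - x))^2 = (x - 1)^(-2); check: E(5) = 25 but E(-1/4) = 1/16.   [not invariant]
(C) x + 1/(1 - x) - (x - 1)/x  ->  (1/(1 - x)) + 1/(1 - (1/(1 - x))) - ((1/(1 - x)) - 1)/(1/(1 - x)) = (x^2(1 - x) - x + (x - 1)^2)/(x(x - 1)); check: E(5) = 79/20 but E(-1/4) = -89/20.   [not invariant]
(D) x + 1/(x + 1) + (x + 1)/x  ->  (1/(1 - x)) + 1/((1/(1 - x)) + 1) + ((1/(1 - x)) + 1)/(1/(1 - x)) = (-x^3 + 6x^2 - 11x + 7)/(x^2 - 3x + 2); check: E(5) = 191/30 but E(-1/4) = -23/12.   [not invariant]

Only (A) is unchanged. Indeed f(f(x)) = 1/(1 - 1/(1-x)) = (1-x)/(-x) = (x-1)/x, so E(x) = x + f(x) + f(f(x)) is the sum over the whole 3-cycle; applying f just permutes the three terms cyclically (x -> f(x) -> f(f(x)) -> x), leaving the sum unchanged.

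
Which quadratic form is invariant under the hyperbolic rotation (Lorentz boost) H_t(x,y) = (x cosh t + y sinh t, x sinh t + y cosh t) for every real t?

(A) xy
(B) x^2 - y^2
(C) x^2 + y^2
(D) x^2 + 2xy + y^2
B

Write x' = x cosh t + y sinh t, y' = x sinh t + y cosh t and substitute into each option:
(A) xy: (x cosh t + y sinh t)(x sinh t + y cosh t) = xy(cosh^2 t + sinh^2 t) + (x^2 + y^2) sinh t cosh t = xy cosh 2t + (x^2 + y^2)(sinh 2t)/2   [not invariant for t != 0]
(B) x^2 - y^2: (x cosh t + y sinh t)^2 - (x sinh t + y cosh t)^2 = x^2(cosh^2 t - sinh^2 t) + 2xy(cosh t sinh t - sinh t cosh t) + y^2(sinh^2 t - cosh^2 t) = x^2 - y^2   [invariant, using cosh^2 t - sinh^2 t = 1]
(C) x^2 + y^2: (x cosh t + y sinh t)^2 + (x sinh t + y cosh t)^2 = (x^2 + y^2)(cosh^2 t + sinh^2 t) + 4xy sinh t cosh t = (x^2 + y^2) cosh 2t + 2xy sinh 2t   [not invariant for t != 0]
(D) x^2 + 2xy + y^2: (x' + y')^2 with x' + y' = (x + y)(cosh t + sinh t) = (x + y)e^t, so it becomes (x + y)^2 e^(2t)   [not invariant for t != 0]

Only (B) x^2 - y^2 is unchanged; it is the Minkowski form preserved by Lorentz boosts, just as x^2 + y^2 is preserved by ordinary rotations.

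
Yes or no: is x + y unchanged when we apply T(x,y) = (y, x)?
Yes

Substitute T(x,y) = (y, x) into the expression and compare with the original.

Original: x + y
After applying T: (y) + (x) = x + y

This is identical to the original x + y, so the expression is invariant.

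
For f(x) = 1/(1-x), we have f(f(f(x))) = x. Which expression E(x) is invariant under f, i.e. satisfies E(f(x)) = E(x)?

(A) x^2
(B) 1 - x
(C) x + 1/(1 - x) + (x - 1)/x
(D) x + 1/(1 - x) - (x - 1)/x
C

Replace x by f(x) = 1/(1 - x) in each option and simplify. As a quick numerical cross-check, also compare E(5) with E(f(5)) = E(-1/4).

(A) x^2  ->  (1/(1 - x))^2 = (x - 1)^(-2); check: E(5) = 25 but E(-1/4) = 1/16.   [not invariant]
(B) 1 - x  ->  1 - (1/(1 - x)) = x/(x - 1); check: E(5) = -4 but E(-1/4) = 5/4.   [not invariant]
(C) x + 1/(1 - x) + (x - 1)/x  ->  (1/(1 - x)) + 1/(1 - (1/(1 - x))) + ((1/(1 - x)) - 1)/(1/(1 - x)), which simplifies back to x + 1/(1 - x) + (x - 1)/x; check: E(5) = 111/20, E(-1/4) = 111/20.   [invariant]
(D) x + 1/(1 - x) - (x - 1)/x  ->  (1/(1 - x)) + 1/(1 - (1/(1 - x))) - ((1/(1 - x)) - 1)/(1/(1 - x)) = (x^2(1 - x) - x + (x - 1)^2)/(x(x - 1)); check: E(5) = 79/20 but E(-1/4) = -89/20.   [not invariant]

Only (C) is unchanged. Indeed f(f(x)) = 1/(1 - 1/(1-x)) = (1-x)/(-x) = (x-1)/x, so E(x) = x + f(x) + f(f(x)) is the sum over the whole 3-cycle; applying f just permutes the three terms cyclically (x -> f(x) -> f(f(x)) -> x), leaving the sum unchanged.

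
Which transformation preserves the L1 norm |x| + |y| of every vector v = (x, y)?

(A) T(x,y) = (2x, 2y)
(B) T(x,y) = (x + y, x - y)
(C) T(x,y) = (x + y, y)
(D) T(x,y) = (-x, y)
D

A transformation preserves a norm if ||T(v)|| = ||v|| for every v; a single vector where the norm changes rules an option out.

(A) T(x,y) = (2x, 2y): v = (1, 0) has norm |1| + |0| = 1, but T(v) = (2, 0) has norm 2 -- not preserved.
(B) T(x,y) = (x + y, x - y): v = (1, 0) has norm |1| + |0| = 1, but T(v) = (1, 1) has norm 2 -- not preserved.
(C) T(x,y) = (x + y, y): v = (0, 1) has norm |0| + |1| = 1, but T(v) = (1, 1) has norm 2 -- not preserved.
(D) T(x,y) = (-x, y): preserves the norm -- it only permutes the coordinates and/or flips signs, which leaves |x| + |y| unchanged.

Therefore the answer is (D).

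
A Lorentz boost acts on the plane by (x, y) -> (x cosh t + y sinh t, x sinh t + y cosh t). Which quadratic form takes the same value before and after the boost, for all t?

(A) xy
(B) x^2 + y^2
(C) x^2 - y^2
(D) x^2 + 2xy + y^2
C

Write x' = x cosh t + y sinh t, y' = x sinh t + y cosh t and substitute into each option:
(A) xy: (x cosh t + y sinh t)(x sinh t + y cosh t) = xy(cosh^2 t + sinh^2 t) + (x^2 + y^2) sinh t cosh t = xy cosh 2t + (x^2 + y^2)(sinh 2t)/2   [not invariant for t != 0]
(B) x^2 + y^2: (x cosh t + y sinh t)^2 + (x sinh t + y cosh t)^2 = (x^2 + y^2)(cosh^2 t + sinh^2 t) + 4xy sinh t cosh t = (x^2 + y^2) cosh 2t + 2xy sinh 2t   [not invariant for t != 0]
(C) x^2 - y^2: (x cosh t + y sinh t)^2 - (x sinh t + y cosh t)^2 = x^2(cosh^2 t - sinh^2 t) + 2xy(cosh t sinh t - sinh t cosh t) + y^2(sinh^2 t - cosh^2 t) = x^2 - y^2   [invariant, using cosh^2 t - sinh^2 t = 1]
(D) x^2 + 2xy + y^2: (x' + y')^2 with x' + y' = (x + y)(cosh t + sinh t) = (x + y)e^t, so it becomes (x + y)^2 e^(2t)   [not invariant for t != 0]

Only (C) x^2 - y^2 is unchanged; it is the Minkowski form preserved by Lorentz boosts, just as x^2 + y^2 is preserved by ordinary rotations.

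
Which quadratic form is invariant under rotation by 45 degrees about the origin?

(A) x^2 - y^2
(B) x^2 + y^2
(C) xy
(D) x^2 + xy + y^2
B

Rotation by 45 degrees sends (x, y) to (sqrt(2)x/2 - sqrt(2)y/2, sqrt(2)x/2 + sqrt(2)y/2).
Substitute the transformed coordinates into each option and compare with the original:
(A) x^2 - y^2  ->  (sqrt(2)x/2 - sqrt(2)y/2)^2 - (sqrt(2)x/2 + sqrt(2)y/2)^2 = -2xy   [differs from x^2 - y^2: not invariant]
(B) x^2 + y^2  ->  (sqrt(2)x/2 - sqrt(2)y/2)^2 + (sqrt(2)x/2 + sqrt(2)y/2)^2 = x^2 + y^2   [equals x^2 + y^2: invariant]
(C) xy  ->  (sqrt(2)x/2 - sqrt(2)y/2)(sqrt(2)x/2 + sqrt(2)y/2) = x^2/2 - y^2/2   [differs from xy: not invariant]
(D) x^2 + xy + y^2  ->  (sqrt(2)x/2 - sqrt(2)y/2)^2 + (sqrt(2)x/2 - sqrt(2)y/2)(sqrt(2)x/2 + sqrt(2)y/2) + (sqrt(2)x/2 + sqrt(2)y/2)^2 = 3x^2/2 + y^2/2   [differs from x^2 + xy + y^2: not invariant]

Only option (B), x^2 + y^2, is unchanged by the transformation.
x^2 + y^2 is the squared distance from the origin, which rotations preserve.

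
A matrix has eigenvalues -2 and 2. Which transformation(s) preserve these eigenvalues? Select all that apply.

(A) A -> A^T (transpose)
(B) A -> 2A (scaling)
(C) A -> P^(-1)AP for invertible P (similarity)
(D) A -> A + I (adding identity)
A and C

Eigenvalues are preserved by:
1. Similarity transformations: A -> P^(-1)AP (same characteristic polynomial)
2. Transpose: A^T has the same eigenvalues as A

Eigenvalues are NOT preserved by:
- Adding identity: eigenvalues become -2+1, 2+1
- Scaling: eigenvalues become -4, 4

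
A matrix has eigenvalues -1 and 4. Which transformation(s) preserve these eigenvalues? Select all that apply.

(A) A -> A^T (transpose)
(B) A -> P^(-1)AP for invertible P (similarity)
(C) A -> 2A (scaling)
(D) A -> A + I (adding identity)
A and B

Eigenvalues are preserved by:
1. Similarity transformations: A -> P^(-1)AP (same characteristic polynomial)
2. Transpose: A^T has the same eigenvalues as A

Eigenvalues are NOT preserved by:
- Adding identity: eigenvalues become -1+1, 4+1
- Scaling: eigenvalues become -2, 8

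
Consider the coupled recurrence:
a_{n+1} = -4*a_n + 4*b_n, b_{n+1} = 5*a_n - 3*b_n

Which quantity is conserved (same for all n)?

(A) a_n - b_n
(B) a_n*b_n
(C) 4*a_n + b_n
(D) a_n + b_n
D

Replace a_n by a_{n+1} = -4*a_n + 4*b_n and b_n by b_{n+1} = 5*a_n - 3*b_n in each option and simplify:
(A) a_n - b_n  ->  (-4*a_n + 4*b_n) - (5*a_n - 3*b_n) = -9*a_n + 7*b_n   [not conserved]
(B) a_n*b_n  ->  (-4*a_n + 4*b_n)*(5*a_n - 3*b_n) = -20*a_n^2 + 32*a_n*b_n - 12*b_n^2   [not conserved]
(C) 4*a_n + b_n  ->  4*(-4*a_n + 4*b_n) + (5*a_n - 3*b_n) = -11*a_n + 13*b_n   [not conserved]
(D) a_n + b_n  ->  (-4*a_n + 4*b_n) + (5*a_n - 3*b_n) = a_n + b_n   [conserved]

Only (D) a_n + b_n returns to itself after one step, so it is the conserved quantity.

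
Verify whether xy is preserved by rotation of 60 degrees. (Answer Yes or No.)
No

Applying rotation by 60 degrees: x' = x*cos(60 degrees) - y*sin(60 degrees) = x/2 - sqrt(3)y/2, y' = x*sin(60 degrees) + y*cos(60 degrees) = sqrt(3)x/2 + y/2

Substituting into xy:
(x/2 - sqrt(3)y/2)(sqrt(3)x/2 + y/2)
= sqrt(3)x^2/4 - xy/2 - sqrt(3)y^2/4

This differs from the original expression xy, so it is NOT invariant.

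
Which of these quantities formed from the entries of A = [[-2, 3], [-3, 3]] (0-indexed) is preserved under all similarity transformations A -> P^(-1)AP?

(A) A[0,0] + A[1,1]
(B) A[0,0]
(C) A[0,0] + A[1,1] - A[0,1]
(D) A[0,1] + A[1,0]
A

A[0,0] + A[1,1] is the trace of A. By the cyclic property of the trace, tr(P^(-1)AP) = tr(APP^(-1)) = tr(A), so it is the same for every matrix similar to A.

The other combinations are not similarity invariants. For example, take P = [[1, 1], [0, 1]] (det P = 1), so P^(-1) = [[1, -1], [0, 1]] and
B = P^(-1)AP = [[1, 1], [-3, 0]].
Evaluating each option on A and on B:
(A) A[0,0] + A[1,1]: 1 for A, 1 for B -> unchanged
(B) A[0,0]: -2 for A, 1 for B -> changes
(C) A[0,0] + A[1,1] - A[0,1]: -2 for A, 0 for B -> changes
(D) A[0,1] + A[1,0]: 0 for A, -2 for B -> changes

Only (A) A[0,0] + A[1,1] = 1 survives (and it does so for every P, not just this one), so it is the invariant.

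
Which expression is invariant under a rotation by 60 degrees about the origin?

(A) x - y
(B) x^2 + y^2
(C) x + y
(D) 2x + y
B

A rotation by 60 degrees sends (x, y) to (x/2 - sqrt(3)y/2, sqrt(3)x/2 + y/2).
Substitute the transformed coordinates into each option and compare with the original:
(A) x - y  ->  (x/2 - sqrt(3)y/2) - (sqrt(3)x/2 + y/2) = -sqrt(3)x/2 + x/2 - sqrt(3)y/2 - y/2   [differs from x - y: not invariant]
(B) x^2 + y^2  ->  (x/2 - sqrt(3)y/2)^2 + (sqrt(3)x/2 + y/2)^2 = x^2 + y^2   [equals x^2 + y^2: invariant]
(C) x + y  ->  (x/2 - sqrt(3)y/2) + (sqrt(3)x/2 + y/2) = x/2 + sqrt(3)x/2 - sqrt(3)y/2 + y/2   [differs from x + y: not invariant]
(D) 2x + y  ->  2(x/2 - sqrt(3)y/2) + (sqrt(3)x/2 + y/2) = sqrt(3)x/2 + x - sqrt(3)y + y/2   [differs from 2x + y: not invariant]

Only option (B), x^2 + y^2, is unchanged by the transformation.
Geometrically, x^2 + y^2 is the squared distance from the origin, which every rotation about the origin preserves.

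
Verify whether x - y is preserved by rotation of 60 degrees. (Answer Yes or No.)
No

Applying rotation by 60 degrees: x' = x*cos(60 degrees) - y*sin(60 degrees) = x/2 - sqrt(3)y/2, y' = x*sin(60 degrees) + y*cos(60 degrees) = sqrt(3)x/2 + y/2

Substituting into x - y:
(x/2 - sqrt(3)y/2) - (sqrt(3)x/2 + y/2)
= -sqrt(3)x/2 + x/2 - sqrt(3)y/2 - y/2

This differs from the original expression x - y, so it is NOT invariant.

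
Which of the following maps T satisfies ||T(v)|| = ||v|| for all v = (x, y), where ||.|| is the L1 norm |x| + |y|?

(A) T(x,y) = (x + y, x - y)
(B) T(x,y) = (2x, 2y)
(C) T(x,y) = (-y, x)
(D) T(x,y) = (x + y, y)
C

A transformation preserves a norm if ||T(v)|| = ||v|| for every v; a single vector where the norm changes rules an option out.

(A) T(x,y) = (x + y, x - y): v = (1, 0) has norm |1| + |0| = 1, but T(v) = (1, 1) has norm 2 -- not preserved.
(B) T(x,y) = (2x, 2y): v = (1, 0) has norm |1| + |0| = 1, but T(v) = (2, 0) has norm 2 -- not preserved.
(C) T(x,y) = (-y, x): preserves the norm -- it only permutes the coordinates and/or flips signs, which leaves |x| + |y| unchanged.
(D) T(x,y) = (x + y, y): v = (0, 1) has norm |0| + |1| = 1, but T(v) = (1, 1) has norm 2 -- not preserved.

Therefore the answer is (C).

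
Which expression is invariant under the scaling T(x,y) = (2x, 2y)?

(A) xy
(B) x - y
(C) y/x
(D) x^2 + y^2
C

Under the uniform scaling T(x,y) = (2x, 2y):
Substitute the transformed coordinates into each option and compare with the original:
(A) xy  ->  (2x)(2y) = 4xy   [differs from xy: not invariant]
(B) x - y  ->  (2x) - (2y) = 2x - 2y   [differs from x - y: not invariant]
(C) y/x  ->  (2y)/(2x) = y/x   [equals y/x: invariant]
(D) x^2 + y^2  ->  (2x)^2 + (2y)^2 = 4x^2 + 4y^2   [differs from x^2 + y^2: not invariant]

Only option (C), y/x, is unchanged by the transformation.
The common factor 2 cancels in a ratio of coordinates, while sums, products and sums of squares pick up factors of 2 or 4.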